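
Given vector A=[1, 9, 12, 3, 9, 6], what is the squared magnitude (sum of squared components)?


|A|^2 = sum of squared components
A[0]^2 = 1^2 = 1
A[1]^2 = 9^2 = 81
A[2]^2 = 12^2 = 144
A[3]^2 = 3^2 = 9
A[4]^2 = 9^2 = 81
A[5]^2 = 6^2 = 36
Sum = 1 + 81 + 144 + 9 + 81 + 36 = 352

352


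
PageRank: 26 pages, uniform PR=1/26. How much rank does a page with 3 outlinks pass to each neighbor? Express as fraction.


Initial PR = 1/26 = 1/26
Outlinks = 3
Contribution per link = PR / outlinks
= 1/26 / 3
= 1/78

1/78


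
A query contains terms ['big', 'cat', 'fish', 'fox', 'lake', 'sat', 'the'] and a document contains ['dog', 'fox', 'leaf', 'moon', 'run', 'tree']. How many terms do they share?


Query terms: ['big', 'cat', 'fish', 'fox', 'lake', 'sat', 'the']
Document terms: ['dog', 'fox', 'leaf', 'moon', 'run', 'tree']
Common terms: ['fox']
Overlap count = 1

1


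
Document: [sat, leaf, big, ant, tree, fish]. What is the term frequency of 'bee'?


Document has 6 words
Scanning for 'bee':
Term not found in document
Count = 0

0


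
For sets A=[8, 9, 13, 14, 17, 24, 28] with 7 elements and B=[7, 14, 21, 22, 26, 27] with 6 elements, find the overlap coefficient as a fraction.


A intersect B = [14]
|A intersect B| = 1
min(|A|, |B|) = min(7, 6) = 6
Overlap = 1 / 6 = 1/6

1/6


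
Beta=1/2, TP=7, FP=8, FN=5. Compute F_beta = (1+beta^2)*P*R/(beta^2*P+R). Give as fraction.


P = TP/(TP+FP) = 7/15 = 7/15
R = TP/(TP+FN) = 7/12 = 7/12
beta^2 = 1/2^2 = 1/4
(1 + beta^2) = 5/4
Numerator = (1+beta^2)*P*R = 49/144
Denominator = beta^2*P + R = 7/60 + 7/12 = 7/10
F_beta = 35/72

35/72


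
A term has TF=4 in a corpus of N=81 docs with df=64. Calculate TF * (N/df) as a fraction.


TF * (N/df)
= 4 * (81/64)
= 4 * 81/64
= 81/16

81/16


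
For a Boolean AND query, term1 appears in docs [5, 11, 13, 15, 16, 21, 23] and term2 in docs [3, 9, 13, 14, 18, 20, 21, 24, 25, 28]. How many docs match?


Boolean AND: find intersection of posting lists
term1 docs: [5, 11, 13, 15, 16, 21, 23]
term2 docs: [3, 9, 13, 14, 18, 20, 21, 24, 25, 28]
Intersection: [13, 21]
|intersection| = 2

2


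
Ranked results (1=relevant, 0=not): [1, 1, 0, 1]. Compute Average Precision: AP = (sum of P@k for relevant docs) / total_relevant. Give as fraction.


Computing P@k for each relevant position:
Position 1: relevant, P@1 = 1/1 = 1
Position 2: relevant, P@2 = 2/2 = 1
Position 3: not relevant
Position 4: relevant, P@4 = 3/4 = 3/4
Sum of P@k = 1 + 1 + 3/4 = 11/4
AP = 11/4 / 3 = 11/12

11/12


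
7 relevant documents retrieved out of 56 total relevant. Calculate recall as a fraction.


Recall = retrieved_relevant / total_relevant
= 7 / 56
= 7 / (7 + 49)
= 1/8

1/8


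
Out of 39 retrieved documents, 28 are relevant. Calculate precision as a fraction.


Precision = relevant_retrieved / total_retrieved
= 28 / 39
= 28 / (28 + 11)
= 28/39

28/39


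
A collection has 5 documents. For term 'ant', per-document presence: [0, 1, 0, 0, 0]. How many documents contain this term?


Checking each document for 'ant':
Doc 1: absent
Doc 2: present
Doc 3: absent
Doc 4: absent
Doc 5: absent
df = sum of presences = 0 + 1 + 0 + 0 + 0 = 1

1


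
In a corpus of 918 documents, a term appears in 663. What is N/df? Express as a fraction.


IDF ratio = N / df
= 918 / 663
= 18/13

18/13


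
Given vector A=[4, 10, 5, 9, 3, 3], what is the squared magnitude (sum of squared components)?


|A|^2 = sum of squared components
A[0]^2 = 4^2 = 16
A[1]^2 = 10^2 = 100
A[2]^2 = 5^2 = 25
A[3]^2 = 9^2 = 81
A[4]^2 = 3^2 = 9
A[5]^2 = 3^2 = 9
Sum = 16 + 100 + 25 + 81 + 9 + 9 = 240

240


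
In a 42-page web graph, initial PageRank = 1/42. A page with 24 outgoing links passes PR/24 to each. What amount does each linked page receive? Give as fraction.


Initial PR = 1/42 = 1/42
Outlinks = 24
Contribution per link = PR / outlinks
= 1/42 / 24
= 1/1008

1/1008


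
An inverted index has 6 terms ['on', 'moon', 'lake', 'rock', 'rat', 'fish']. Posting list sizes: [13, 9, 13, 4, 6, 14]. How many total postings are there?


Summing posting list sizes:
'on': 13 postings
'moon': 9 postings
'lake': 13 postings
'rock': 4 postings
'rat': 6 postings
'fish': 14 postings
Total = 13 + 9 + 13 + 4 + 6 + 14 = 59

59


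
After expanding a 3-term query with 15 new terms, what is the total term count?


Original terms: 3
Expansion terms: 15
Total = 3 + 15 = 18

18


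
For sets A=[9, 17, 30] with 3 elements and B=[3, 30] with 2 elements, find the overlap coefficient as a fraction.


A intersect B = [30]
|A intersect B| = 1
min(|A|, |B|) = min(3, 2) = 2
Overlap = 1 / 2 = 1/2

1/2


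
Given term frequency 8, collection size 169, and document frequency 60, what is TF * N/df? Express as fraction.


TF * (N/df)
= 8 * (169/60)
= 8 * 169/60
= 338/15

338/15


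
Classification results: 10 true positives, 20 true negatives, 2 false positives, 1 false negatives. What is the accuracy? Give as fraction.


Accuracy = (TP + TN) / (TP + TN + FP + FN)
TP + TN = 10 + 20 = 30
Total = 10 + 20 + 2 + 1 = 33
Accuracy = 30 / 33 = 10/11

10/11


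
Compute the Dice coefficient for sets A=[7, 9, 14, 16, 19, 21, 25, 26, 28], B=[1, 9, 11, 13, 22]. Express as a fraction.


A intersect B = [9]
|A intersect B| = 1
|A| = 9, |B| = 5
Dice = 2*1 / (9+5)
= 2 / 14 = 1/7

1/7


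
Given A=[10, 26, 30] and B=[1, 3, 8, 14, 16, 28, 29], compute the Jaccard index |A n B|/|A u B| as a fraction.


A intersect B = []
|A intersect B| = 0
A union B = [1, 3, 8, 10, 14, 16, 26, 28, 29, 30]
|A union B| = 10
Jaccard = 0/10 = 0

0


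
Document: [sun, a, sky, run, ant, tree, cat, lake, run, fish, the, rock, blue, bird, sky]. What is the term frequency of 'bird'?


Document has 15 words
Scanning for 'bird':
Found at positions: [13]
Count = 1

1


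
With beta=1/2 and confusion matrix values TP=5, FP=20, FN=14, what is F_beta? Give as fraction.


P = TP/(TP+FP) = 5/25 = 1/5
R = TP/(TP+FN) = 5/19 = 5/19
beta^2 = 1/2^2 = 1/4
(1 + beta^2) = 5/4
Numerator = (1+beta^2)*P*R = 5/76
Denominator = beta^2*P + R = 1/20 + 5/19 = 119/380
F_beta = 25/119

25/119


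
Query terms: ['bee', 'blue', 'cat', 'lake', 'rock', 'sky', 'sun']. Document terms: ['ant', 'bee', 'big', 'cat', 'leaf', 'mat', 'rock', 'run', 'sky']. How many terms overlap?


Query terms: ['bee', 'blue', 'cat', 'lake', 'rock', 'sky', 'sun']
Document terms: ['ant', 'bee', 'big', 'cat', 'leaf', 'mat', 'rock', 'run', 'sky']
Common terms: ['bee', 'cat', 'rock', 'sky']
Overlap count = 4

4


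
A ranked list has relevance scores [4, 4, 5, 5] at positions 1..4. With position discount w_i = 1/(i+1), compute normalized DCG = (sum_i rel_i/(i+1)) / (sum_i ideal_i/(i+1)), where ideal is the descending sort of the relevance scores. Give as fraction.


Position discount weights w_i = 1/(i+1) for i=1..4:
Weights = [1/2, 1/3, 1/4, 1/5]
Actual relevance: [4, 4, 5, 5]
DCG = 4/2 + 4/3 + 5/4 + 5/5 = 67/12
Ideal relevance (sorted desc): [5, 5, 4, 4]
Ideal DCG = 5/2 + 5/3 + 4/4 + 4/5 = 179/30
nDCG = DCG / ideal_DCG = 67/12 / 179/30 = 335/358

335/358


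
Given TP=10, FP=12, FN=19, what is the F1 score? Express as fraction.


F1 = 2 * P * R / (P + R)
P = TP/(TP+FP) = 10/22 = 5/11
R = TP/(TP+FN) = 10/29 = 10/29
2 * P * R = 2 * 5/11 * 10/29 = 100/319
P + R = 5/11 + 10/29 = 255/319
F1 = 100/319 / 255/319 = 20/51

20/51


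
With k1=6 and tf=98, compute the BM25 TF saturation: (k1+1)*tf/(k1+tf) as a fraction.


BM25 TF component = (k1+1)*tf / (k1+tf)
k1 = 6, tf = 98
Numerator = (6+1)*98 = 686
Denominator = 6 + 98 = 104
= 686/104 = 343/52

343/52


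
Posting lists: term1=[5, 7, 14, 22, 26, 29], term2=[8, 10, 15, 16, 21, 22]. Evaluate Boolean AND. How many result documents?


Boolean AND: find intersection of posting lists
term1 docs: [5, 7, 14, 22, 26, 29]
term2 docs: [8, 10, 15, 16, 21, 22]
Intersection: [22]
|intersection| = 1

1


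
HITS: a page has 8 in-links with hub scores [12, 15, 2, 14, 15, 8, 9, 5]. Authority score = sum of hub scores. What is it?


Authority = sum of hub scores of in-linkers
In-link 1: hub score = 12
In-link 2: hub score = 15
In-link 3: hub score = 2
In-link 4: hub score = 14
In-link 5: hub score = 15
In-link 6: hub score = 8
In-link 7: hub score = 9
In-link 8: hub score = 5
Authority = 12 + 15 + 2 + 14 + 15 + 8 + 9 + 5 = 80

80


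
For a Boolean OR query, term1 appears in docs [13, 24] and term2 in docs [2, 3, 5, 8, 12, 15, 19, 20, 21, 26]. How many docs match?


Boolean OR: find union of posting lists
term1 docs: [13, 24]
term2 docs: [2, 3, 5, 8, 12, 15, 19, 20, 21, 26]
Union: [2, 3, 5, 8, 12, 13, 15, 19, 20, 21, 24, 26]
|union| = 12

12


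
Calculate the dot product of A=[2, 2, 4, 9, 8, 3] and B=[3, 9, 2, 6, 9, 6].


Dot product = sum of element-wise products
A[0]*B[0] = 2*3 = 6
A[1]*B[1] = 2*9 = 18
A[2]*B[2] = 4*2 = 8
A[3]*B[3] = 9*6 = 54
A[4]*B[4] = 8*9 = 72
A[5]*B[5] = 3*6 = 18
Sum = 6 + 18 + 8 + 54 + 72 + 18 = 176

176


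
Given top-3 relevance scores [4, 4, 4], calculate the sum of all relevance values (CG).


Cumulative Gain = sum of relevance scores
Position 1: rel=4, running sum=4
Position 2: rel=4, running sum=8
Position 3: rel=4, running sum=12
CG = 12

12


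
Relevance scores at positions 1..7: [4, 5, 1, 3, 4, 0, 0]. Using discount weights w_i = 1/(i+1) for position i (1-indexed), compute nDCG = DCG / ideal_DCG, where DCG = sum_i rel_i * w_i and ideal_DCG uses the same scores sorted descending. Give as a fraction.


Position discount weights w_i = 1/(i+1) for i=1..7:
Weights = [1/2, 1/3, 1/4, 1/5, 1/6, 1/7, 1/8]
Actual relevance: [4, 5, 1, 3, 4, 0, 0]
DCG = 4/2 + 5/3 + 1/4 + 3/5 + 4/6 + 0/7 + 0/8 = 311/60
Ideal relevance (sorted desc): [5, 4, 4, 3, 1, 0, 0]
Ideal DCG = 5/2 + 4/3 + 4/4 + 3/5 + 1/6 + 0/7 + 0/8 = 28/5
nDCG = DCG / ideal_DCG = 311/60 / 28/5 = 311/336

311/336


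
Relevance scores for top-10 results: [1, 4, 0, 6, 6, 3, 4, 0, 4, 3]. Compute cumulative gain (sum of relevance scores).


Cumulative Gain = sum of relevance scores
Position 1: rel=1, running sum=1
Position 2: rel=4, running sum=5
Position 3: rel=0, running sum=5
Position 4: rel=6, running sum=11
Position 5: rel=6, running sum=17
Position 6: rel=3, running sum=20
Position 7: rel=4, running sum=24
Position 8: rel=0, running sum=24
Position 9: rel=4, running sum=28
Position 10: rel=3, running sum=31
CG = 31

31


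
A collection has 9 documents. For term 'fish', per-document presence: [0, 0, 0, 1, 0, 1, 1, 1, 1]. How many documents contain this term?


Checking each document for 'fish':
Doc 1: absent
Doc 2: absent
Doc 3: absent
Doc 4: present
Doc 5: absent
Doc 6: present
Doc 7: present
Doc 8: present
Doc 9: present
df = sum of presences = 0 + 0 + 0 + 1 + 0 + 1 + 1 + 1 + 1 = 5

5


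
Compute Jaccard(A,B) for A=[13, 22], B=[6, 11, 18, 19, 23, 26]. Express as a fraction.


A intersect B = []
|A intersect B| = 0
A union B = [6, 11, 13, 18, 19, 22, 23, 26]
|A union B| = 8
Jaccard = 0/8 = 0

0


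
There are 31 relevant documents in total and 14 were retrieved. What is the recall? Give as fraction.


Recall = retrieved_relevant / total_relevant
= 14 / 31
= 14 / (14 + 17)
= 14/31

14/31


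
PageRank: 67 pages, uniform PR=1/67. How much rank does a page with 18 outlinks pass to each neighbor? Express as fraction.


Initial PR = 1/67 = 1/67
Outlinks = 18
Contribution per link = PR / outlinks
= 1/67 / 18
= 1/1206

1/1206


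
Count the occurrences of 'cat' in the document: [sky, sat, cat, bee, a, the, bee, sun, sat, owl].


Document has 10 words
Scanning for 'cat':
Found at positions: [2]
Count = 1

1


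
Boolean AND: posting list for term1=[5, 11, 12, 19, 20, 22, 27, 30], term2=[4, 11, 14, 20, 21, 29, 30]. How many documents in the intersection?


Boolean AND: find intersection of posting lists
term1 docs: [5, 11, 12, 19, 20, 22, 27, 30]
term2 docs: [4, 11, 14, 20, 21, 29, 30]
Intersection: [11, 20, 30]
|intersection| = 3

3


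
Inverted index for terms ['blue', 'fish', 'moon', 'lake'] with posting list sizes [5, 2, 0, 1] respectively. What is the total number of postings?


Summing posting list sizes:
'blue': 5 postings
'fish': 2 postings
'moon': 0 postings
'lake': 1 postings
Total = 5 + 2 + 0 + 1 = 8

8


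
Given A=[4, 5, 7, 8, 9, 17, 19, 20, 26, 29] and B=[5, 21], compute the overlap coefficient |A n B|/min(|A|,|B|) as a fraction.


A intersect B = [5]
|A intersect B| = 1
min(|A|, |B|) = min(10, 2) = 2
Overlap = 1 / 2 = 1/2

1/2


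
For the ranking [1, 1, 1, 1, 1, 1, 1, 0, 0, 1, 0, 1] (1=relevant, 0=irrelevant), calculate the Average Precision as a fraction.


Computing P@k for each relevant position:
Position 1: relevant, P@1 = 1/1 = 1
Position 2: relevant, P@2 = 2/2 = 1
Position 3: relevant, P@3 = 3/3 = 1
Position 4: relevant, P@4 = 4/4 = 1
Position 5: relevant, P@5 = 5/5 = 1
Position 6: relevant, P@6 = 6/6 = 1
Position 7: relevant, P@7 = 7/7 = 1
Position 8: not relevant
Position 9: not relevant
Position 10: relevant, P@10 = 8/10 = 4/5
Position 11: not relevant
Position 12: relevant, P@12 = 9/12 = 3/4
Sum of P@k = 1 + 1 + 1 + 1 + 1 + 1 + 1 + 4/5 + 3/4 = 171/20
AP = 171/20 / 9 = 19/20

19/20


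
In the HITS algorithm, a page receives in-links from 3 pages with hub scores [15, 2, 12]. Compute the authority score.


Authority = sum of hub scores of in-linkers
In-link 1: hub score = 15
In-link 2: hub score = 2
In-link 3: hub score = 12
Authority = 15 + 2 + 12 = 29

29


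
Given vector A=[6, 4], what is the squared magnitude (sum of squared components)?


|A|^2 = sum of squared components
A[0]^2 = 6^2 = 36
A[1]^2 = 4^2 = 16
Sum = 36 + 16 = 52

52


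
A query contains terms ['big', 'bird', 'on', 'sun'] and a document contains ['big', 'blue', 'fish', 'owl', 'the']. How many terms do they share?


Query terms: ['big', 'bird', 'on', 'sun']
Document terms: ['big', 'blue', 'fish', 'owl', 'the']
Common terms: ['big']
Overlap count = 1

1


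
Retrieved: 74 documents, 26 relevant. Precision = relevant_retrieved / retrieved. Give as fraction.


Precision = relevant_retrieved / total_retrieved
= 26 / 74
= 26 / (26 + 48)
= 13/37

13/37


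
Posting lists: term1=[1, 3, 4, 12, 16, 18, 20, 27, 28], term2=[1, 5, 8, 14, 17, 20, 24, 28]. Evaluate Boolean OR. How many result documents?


Boolean OR: find union of posting lists
term1 docs: [1, 3, 4, 12, 16, 18, 20, 27, 28]
term2 docs: [1, 5, 8, 14, 17, 20, 24, 28]
Union: [1, 3, 4, 5, 8, 12, 14, 16, 17, 18, 20, 24, 27, 28]
|union| = 14

14


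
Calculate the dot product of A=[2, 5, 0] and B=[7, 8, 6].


Dot product = sum of element-wise products
A[0]*B[0] = 2*7 = 14
A[1]*B[1] = 5*8 = 40
A[2]*B[2] = 0*6 = 0
Sum = 14 + 40 + 0 = 54

54


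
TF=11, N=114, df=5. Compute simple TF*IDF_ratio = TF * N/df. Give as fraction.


TF * (N/df)
= 11 * (114/5)
= 11 * 114/5
= 1254/5

1254/5


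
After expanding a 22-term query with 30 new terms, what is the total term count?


Original terms: 22
Expansion terms: 30
Total = 22 + 30 = 52

52


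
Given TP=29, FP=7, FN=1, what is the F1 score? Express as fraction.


F1 = 2 * P * R / (P + R)
P = TP/(TP+FP) = 29/36 = 29/36
R = TP/(TP+FN) = 29/30 = 29/30
2 * P * R = 2 * 29/36 * 29/30 = 841/540
P + R = 29/36 + 29/30 = 319/180
F1 = 841/540 / 319/180 = 29/33

29/33


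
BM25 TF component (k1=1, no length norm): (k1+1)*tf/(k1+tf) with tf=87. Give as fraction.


BM25 TF component = (k1+1)*tf / (k1+tf)
k1 = 1, tf = 87
Numerator = (1+1)*87 = 174
Denominator = 1 + 87 = 88
= 174/88 = 87/44

87/44


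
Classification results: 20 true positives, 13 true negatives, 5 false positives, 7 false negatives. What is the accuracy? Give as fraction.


Accuracy = (TP + TN) / (TP + TN + FP + FN)
TP + TN = 20 + 13 = 33
Total = 20 + 13 + 5 + 7 = 45
Accuracy = 33 / 45 = 11/15

11/15


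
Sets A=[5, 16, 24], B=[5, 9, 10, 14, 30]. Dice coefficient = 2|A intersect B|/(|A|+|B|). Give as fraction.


A intersect B = [5]
|A intersect B| = 1
|A| = 3, |B| = 5
Dice = 2*1 / (3+5)
= 2 / 8 = 1/4

1/4


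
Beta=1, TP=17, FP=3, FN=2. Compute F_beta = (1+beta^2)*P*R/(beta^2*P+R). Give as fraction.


P = TP/(TP+FP) = 17/20 = 17/20
R = TP/(TP+FN) = 17/19 = 17/19
beta^2 = 1^2 = 1
(1 + beta^2) = 2
Numerator = (1+beta^2)*P*R = 289/190
Denominator = beta^2*P + R = 17/20 + 17/19 = 663/380
F_beta = 34/39

34/39


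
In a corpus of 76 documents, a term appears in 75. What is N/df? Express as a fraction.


IDF ratio = N / df
= 76 / 75
= 76/75

76/75


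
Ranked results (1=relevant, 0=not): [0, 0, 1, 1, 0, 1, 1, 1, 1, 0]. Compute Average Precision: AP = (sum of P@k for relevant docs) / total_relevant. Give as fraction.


Computing P@k for each relevant position:
Position 1: not relevant
Position 2: not relevant
Position 3: relevant, P@3 = 1/3 = 1/3
Position 4: relevant, P@4 = 2/4 = 1/2
Position 5: not relevant
Position 6: relevant, P@6 = 3/6 = 1/2
Position 7: relevant, P@7 = 4/7 = 4/7
Position 8: relevant, P@8 = 5/8 = 5/8
Position 9: relevant, P@9 = 6/9 = 2/3
Position 10: not relevant
Sum of P@k = 1/3 + 1/2 + 1/2 + 4/7 + 5/8 + 2/3 = 179/56
AP = 179/56 / 6 = 179/336

179/336


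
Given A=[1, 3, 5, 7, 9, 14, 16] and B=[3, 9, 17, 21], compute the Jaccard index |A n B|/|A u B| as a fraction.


A intersect B = [3, 9]
|A intersect B| = 2
A union B = [1, 3, 5, 7, 9, 14, 16, 17, 21]
|A union B| = 9
Jaccard = 2/9 = 2/9

2/9


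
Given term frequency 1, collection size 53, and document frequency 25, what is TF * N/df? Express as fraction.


TF * (N/df)
= 1 * (53/25)
= 1 * 53/25
= 53/25

53/25


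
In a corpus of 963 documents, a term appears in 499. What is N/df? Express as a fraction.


IDF ratio = N / df
= 963 / 499
= 963/499

963/499


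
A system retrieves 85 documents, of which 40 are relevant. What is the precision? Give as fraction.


Precision = relevant_retrieved / total_retrieved
= 40 / 85
= 40 / (40 + 45)
= 8/17

8/17


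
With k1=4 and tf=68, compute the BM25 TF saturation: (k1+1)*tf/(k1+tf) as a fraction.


BM25 TF component = (k1+1)*tf / (k1+tf)
k1 = 4, tf = 68
Numerator = (4+1)*68 = 340
Denominator = 4 + 68 = 72
= 340/72 = 85/18

85/18


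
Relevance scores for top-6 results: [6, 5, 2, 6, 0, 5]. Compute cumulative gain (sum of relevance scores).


Cumulative Gain = sum of relevance scores
Position 1: rel=6, running sum=6
Position 2: rel=5, running sum=11
Position 3: rel=2, running sum=13
Position 4: rel=6, running sum=19
Position 5: rel=0, running sum=19
Position 6: rel=5, running sum=24
CG = 24

24


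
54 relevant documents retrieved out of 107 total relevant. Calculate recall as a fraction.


Recall = retrieved_relevant / total_relevant
= 54 / 107
= 54 / (54 + 53)
= 54/107

54/107


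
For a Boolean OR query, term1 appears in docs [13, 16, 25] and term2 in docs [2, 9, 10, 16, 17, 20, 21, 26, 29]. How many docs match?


Boolean OR: find union of posting lists
term1 docs: [13, 16, 25]
term2 docs: [2, 9, 10, 16, 17, 20, 21, 26, 29]
Union: [2, 9, 10, 13, 16, 17, 20, 21, 25, 26, 29]
|union| = 11

11


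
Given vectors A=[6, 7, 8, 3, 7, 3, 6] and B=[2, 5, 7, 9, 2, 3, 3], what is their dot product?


Dot product = sum of element-wise products
A[0]*B[0] = 6*2 = 12
A[1]*B[1] = 7*5 = 35
A[2]*B[2] = 8*7 = 56
A[3]*B[3] = 3*9 = 27
A[4]*B[4] = 7*2 = 14
A[5]*B[5] = 3*3 = 9
A[6]*B[6] = 6*3 = 18
Sum = 12 + 35 + 56 + 27 + 14 + 9 + 18 = 171

171


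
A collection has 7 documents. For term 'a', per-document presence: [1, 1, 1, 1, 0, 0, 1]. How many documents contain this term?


Checking each document for 'a':
Doc 1: present
Doc 2: present
Doc 3: present
Doc 4: present
Doc 5: absent
Doc 6: absent
Doc 7: present
df = sum of presences = 1 + 1 + 1 + 1 + 0 + 0 + 1 = 5

5


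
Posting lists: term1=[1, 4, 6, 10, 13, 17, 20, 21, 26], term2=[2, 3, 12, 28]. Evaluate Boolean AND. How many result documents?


Boolean AND: find intersection of posting lists
term1 docs: [1, 4, 6, 10, 13, 17, 20, 21, 26]
term2 docs: [2, 3, 12, 28]
Intersection: []
|intersection| = 0

0


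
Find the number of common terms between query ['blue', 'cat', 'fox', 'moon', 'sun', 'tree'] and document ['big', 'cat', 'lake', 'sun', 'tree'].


Query terms: ['blue', 'cat', 'fox', 'moon', 'sun', 'tree']
Document terms: ['big', 'cat', 'lake', 'sun', 'tree']
Common terms: ['cat', 'sun', 'tree']
Overlap count = 3

3


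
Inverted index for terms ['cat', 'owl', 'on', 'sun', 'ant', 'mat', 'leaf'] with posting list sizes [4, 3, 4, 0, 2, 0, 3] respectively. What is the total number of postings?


Summing posting list sizes:
'cat': 4 postings
'owl': 3 postings
'on': 4 postings
'sun': 0 postings
'ant': 2 postings
'mat': 0 postings
'leaf': 3 postings
Total = 4 + 3 + 4 + 0 + 2 + 0 + 3 = 16

16


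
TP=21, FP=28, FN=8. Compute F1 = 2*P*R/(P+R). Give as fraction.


F1 = 2 * P * R / (P + R)
P = TP/(TP+FP) = 21/49 = 3/7
R = TP/(TP+FN) = 21/29 = 21/29
2 * P * R = 2 * 3/7 * 21/29 = 18/29
P + R = 3/7 + 21/29 = 234/203
F1 = 18/29 / 234/203 = 7/13

7/13


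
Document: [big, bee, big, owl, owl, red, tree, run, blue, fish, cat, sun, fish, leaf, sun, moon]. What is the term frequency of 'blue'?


Document has 16 words
Scanning for 'blue':
Found at positions: [8]
Count = 1

1


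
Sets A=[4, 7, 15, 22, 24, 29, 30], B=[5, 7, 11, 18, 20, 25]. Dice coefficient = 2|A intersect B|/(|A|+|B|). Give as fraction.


A intersect B = [7]
|A intersect B| = 1
|A| = 7, |B| = 6
Dice = 2*1 / (7+6)
= 2 / 13 = 2/13

2/13


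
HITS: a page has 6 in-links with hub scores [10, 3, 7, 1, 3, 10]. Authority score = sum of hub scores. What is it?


Authority = sum of hub scores of in-linkers
In-link 1: hub score = 10
In-link 2: hub score = 3
In-link 3: hub score = 7
In-link 4: hub score = 1
In-link 5: hub score = 3
In-link 6: hub score = 10
Authority = 10 + 3 + 7 + 1 + 3 + 10 = 34

34


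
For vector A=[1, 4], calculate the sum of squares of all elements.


|A|^2 = sum of squared components
A[0]^2 = 1^2 = 1
A[1]^2 = 4^2 = 16
Sum = 1 + 16 = 17

17


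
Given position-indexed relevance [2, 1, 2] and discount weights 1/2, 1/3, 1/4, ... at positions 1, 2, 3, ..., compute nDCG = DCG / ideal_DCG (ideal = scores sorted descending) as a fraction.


Position discount weights w_i = 1/(i+1) for i=1..3:
Weights = [1/2, 1/3, 1/4]
Actual relevance: [2, 1, 2]
DCG = 2/2 + 1/3 + 2/4 = 11/6
Ideal relevance (sorted desc): [2, 2, 1]
Ideal DCG = 2/2 + 2/3 + 1/4 = 23/12
nDCG = DCG / ideal_DCG = 11/6 / 23/12 = 22/23

22/23


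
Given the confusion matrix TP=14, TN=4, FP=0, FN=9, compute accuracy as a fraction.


Accuracy = (TP + TN) / (TP + TN + FP + FN)
TP + TN = 14 + 4 = 18
Total = 14 + 4 + 0 + 9 = 27
Accuracy = 18 / 27 = 2/3

2/3


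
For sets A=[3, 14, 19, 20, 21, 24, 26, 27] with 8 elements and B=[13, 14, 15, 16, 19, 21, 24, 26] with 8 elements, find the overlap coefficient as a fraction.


A intersect B = [14, 19, 21, 24, 26]
|A intersect B| = 5
min(|A|, |B|) = min(8, 8) = 8
Overlap = 5 / 8 = 5/8

5/8


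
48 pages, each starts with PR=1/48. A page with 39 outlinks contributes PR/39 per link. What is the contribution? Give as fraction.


Initial PR = 1/48 = 1/48
Outlinks = 39
Contribution per link = PR / outlinks
= 1/48 / 39
= 1/1872

1/1872


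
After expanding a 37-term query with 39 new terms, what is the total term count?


Original terms: 37
Expansion terms: 39
Total = 37 + 39 = 76

76


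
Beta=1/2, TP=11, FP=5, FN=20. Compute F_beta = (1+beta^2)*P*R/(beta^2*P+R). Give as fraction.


P = TP/(TP+FP) = 11/16 = 11/16
R = TP/(TP+FN) = 11/31 = 11/31
beta^2 = 1/2^2 = 1/4
(1 + beta^2) = 5/4
Numerator = (1+beta^2)*P*R = 605/1984
Denominator = beta^2*P + R = 11/64 + 11/31 = 1045/1984
F_beta = 11/19

11/19


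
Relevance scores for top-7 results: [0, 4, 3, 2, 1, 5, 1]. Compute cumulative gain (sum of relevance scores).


Cumulative Gain = sum of relevance scores
Position 1: rel=0, running sum=0
Position 2: rel=4, running sum=4
Position 3: rel=3, running sum=7
Position 4: rel=2, running sum=9
Position 5: rel=1, running sum=10
Position 6: rel=5, running sum=15
Position 7: rel=1, running sum=16
CG = 16

16


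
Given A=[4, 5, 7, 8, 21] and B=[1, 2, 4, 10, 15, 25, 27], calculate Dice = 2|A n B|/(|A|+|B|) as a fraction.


A intersect B = [4]
|A intersect B| = 1
|A| = 5, |B| = 7
Dice = 2*1 / (5+7)
= 2 / 12 = 1/6

1/6


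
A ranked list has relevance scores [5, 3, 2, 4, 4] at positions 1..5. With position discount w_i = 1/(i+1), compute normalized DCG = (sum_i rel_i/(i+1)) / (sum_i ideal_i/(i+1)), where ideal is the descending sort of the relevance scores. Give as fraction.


Position discount weights w_i = 1/(i+1) for i=1..5:
Weights = [1/2, 1/3, 1/4, 1/5, 1/6]
Actual relevance: [5, 3, 2, 4, 4]
DCG = 5/2 + 3/3 + 2/4 + 4/5 + 4/6 = 82/15
Ideal relevance (sorted desc): [5, 4, 4, 3, 2]
Ideal DCG = 5/2 + 4/3 + 4/4 + 3/5 + 2/6 = 173/30
nDCG = DCG / ideal_DCG = 82/15 / 173/30 = 164/173

164/173


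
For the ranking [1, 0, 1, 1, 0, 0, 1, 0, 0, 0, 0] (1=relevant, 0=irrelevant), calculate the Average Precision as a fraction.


Computing P@k for each relevant position:
Position 1: relevant, P@1 = 1/1 = 1
Position 2: not relevant
Position 3: relevant, P@3 = 2/3 = 2/3
Position 4: relevant, P@4 = 3/4 = 3/4
Position 5: not relevant
Position 6: not relevant
Position 7: relevant, P@7 = 4/7 = 4/7
Position 8: not relevant
Position 9: not relevant
Position 10: not relevant
Position 11: not relevant
Sum of P@k = 1 + 2/3 + 3/4 + 4/7 = 251/84
AP = 251/84 / 4 = 251/336

251/336


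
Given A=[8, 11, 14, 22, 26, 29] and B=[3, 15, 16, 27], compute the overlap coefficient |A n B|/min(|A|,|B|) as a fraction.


A intersect B = []
|A intersect B| = 0
min(|A|, |B|) = min(6, 4) = 4
Overlap = 0 / 4 = 0

0


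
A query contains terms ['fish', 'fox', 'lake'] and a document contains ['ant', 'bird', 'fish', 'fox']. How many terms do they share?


Query terms: ['fish', 'fox', 'lake']
Document terms: ['ant', 'bird', 'fish', 'fox']
Common terms: ['fish', 'fox']
Overlap count = 2

2


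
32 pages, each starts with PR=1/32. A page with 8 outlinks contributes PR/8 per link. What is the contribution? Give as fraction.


Initial PR = 1/32 = 1/32
Outlinks = 8
Contribution per link = PR / outlinks
= 1/32 / 8
= 1/256

1/256


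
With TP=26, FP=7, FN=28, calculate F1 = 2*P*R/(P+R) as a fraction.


F1 = 2 * P * R / (P + R)
P = TP/(TP+FP) = 26/33 = 26/33
R = TP/(TP+FN) = 26/54 = 13/27
2 * P * R = 2 * 26/33 * 13/27 = 676/891
P + R = 26/33 + 13/27 = 377/297
F1 = 676/891 / 377/297 = 52/87

52/87


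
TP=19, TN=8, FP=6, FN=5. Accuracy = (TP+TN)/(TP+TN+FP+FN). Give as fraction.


Accuracy = (TP + TN) / (TP + TN + FP + FN)
TP + TN = 19 + 8 = 27
Total = 19 + 8 + 6 + 5 = 38
Accuracy = 27 / 38 = 27/38

27/38


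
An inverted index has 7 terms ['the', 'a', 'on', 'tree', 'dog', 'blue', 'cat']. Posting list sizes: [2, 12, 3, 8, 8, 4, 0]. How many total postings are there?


Summing posting list sizes:
'the': 2 postings
'a': 12 postings
'on': 3 postings
'tree': 8 postings
'dog': 8 postings
'blue': 4 postings
'cat': 0 postings
Total = 2 + 12 + 3 + 8 + 8 + 4 + 0 = 37

37


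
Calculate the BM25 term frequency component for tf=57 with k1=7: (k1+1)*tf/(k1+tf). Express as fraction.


BM25 TF component = (k1+1)*tf / (k1+tf)
k1 = 7, tf = 57
Numerator = (7+1)*57 = 456
Denominator = 7 + 57 = 64
= 456/64 = 57/8

57/8


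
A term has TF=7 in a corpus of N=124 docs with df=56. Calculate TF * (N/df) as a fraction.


TF * (N/df)
= 7 * (124/56)
= 7 * 31/14
= 31/2

31/2


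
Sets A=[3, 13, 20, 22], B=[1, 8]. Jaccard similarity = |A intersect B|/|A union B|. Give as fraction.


A intersect B = []
|A intersect B| = 0
A union B = [1, 3, 8, 13, 20, 22]
|A union B| = 6
Jaccard = 0/6 = 0

0


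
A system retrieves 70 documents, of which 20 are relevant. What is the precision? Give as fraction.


Precision = relevant_retrieved / total_retrieved
= 20 / 70
= 20 / (20 + 50)
= 2/7

2/7


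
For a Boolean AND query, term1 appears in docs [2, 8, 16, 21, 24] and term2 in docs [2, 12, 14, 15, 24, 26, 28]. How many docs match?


Boolean AND: find intersection of posting lists
term1 docs: [2, 8, 16, 21, 24]
term2 docs: [2, 12, 14, 15, 24, 26, 28]
Intersection: [2, 24]
|intersection| = 2

2


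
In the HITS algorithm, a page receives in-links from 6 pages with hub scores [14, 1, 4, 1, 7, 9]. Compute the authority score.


Authority = sum of hub scores of in-linkers
In-link 1: hub score = 14
In-link 2: hub score = 1
In-link 3: hub score = 4
In-link 4: hub score = 1
In-link 5: hub score = 7
In-link 6: hub score = 9
Authority = 14 + 1 + 4 + 1 + 7 + 9 = 36

36


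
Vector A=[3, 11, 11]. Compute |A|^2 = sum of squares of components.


|A|^2 = sum of squared components
A[0]^2 = 3^2 = 9
A[1]^2 = 11^2 = 121
A[2]^2 = 11^2 = 121
Sum = 9 + 121 + 121 = 251

251


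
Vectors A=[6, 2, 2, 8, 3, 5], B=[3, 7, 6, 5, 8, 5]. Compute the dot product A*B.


Dot product = sum of element-wise products
A[0]*B[0] = 6*3 = 18
A[1]*B[1] = 2*7 = 14
A[2]*B[2] = 2*6 = 12
A[3]*B[3] = 8*5 = 40
A[4]*B[4] = 3*8 = 24
A[5]*B[5] = 5*5 = 25
Sum = 18 + 14 + 12 + 40 + 24 + 25 = 133

133


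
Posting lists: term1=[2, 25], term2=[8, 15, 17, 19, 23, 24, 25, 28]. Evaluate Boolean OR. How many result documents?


Boolean OR: find union of posting lists
term1 docs: [2, 25]
term2 docs: [8, 15, 17, 19, 23, 24, 25, 28]
Union: [2, 8, 15, 17, 19, 23, 24, 25, 28]
|union| = 9

9


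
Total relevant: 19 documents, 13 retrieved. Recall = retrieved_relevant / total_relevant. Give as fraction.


Recall = retrieved_relevant / total_relevant
= 13 / 19
= 13 / (13 + 6)
= 13/19

13/19


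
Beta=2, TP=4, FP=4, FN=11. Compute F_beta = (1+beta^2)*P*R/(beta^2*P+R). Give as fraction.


P = TP/(TP+FP) = 4/8 = 1/2
R = TP/(TP+FN) = 4/15 = 4/15
beta^2 = 2^2 = 4
(1 + beta^2) = 5
Numerator = (1+beta^2)*P*R = 2/3
Denominator = beta^2*P + R = 2 + 4/15 = 34/15
F_beta = 5/17

5/17


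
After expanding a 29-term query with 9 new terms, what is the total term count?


Original terms: 29
Expansion terms: 9
Total = 29 + 9 = 38

38


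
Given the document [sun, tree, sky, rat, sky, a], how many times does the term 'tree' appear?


Document has 6 words
Scanning for 'tree':
Found at positions: [1]
Count = 1

1


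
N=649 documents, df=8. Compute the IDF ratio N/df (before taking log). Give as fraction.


IDF ratio = N / df
= 649 / 8
= 649/8

649/8


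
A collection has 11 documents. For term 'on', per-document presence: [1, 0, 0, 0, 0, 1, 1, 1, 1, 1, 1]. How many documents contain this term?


Checking each document for 'on':
Doc 1: present
Doc 2: absent
Doc 3: absent
Doc 4: absent
Doc 5: absent
Doc 6: present
Doc 7: present
Doc 8: present
Doc 9: present
Doc 10: present
Doc 11: present
df = sum of presences = 1 + 0 + 0 + 0 + 0 + 1 + 1 + 1 + 1 + 1 + 1 = 7

7


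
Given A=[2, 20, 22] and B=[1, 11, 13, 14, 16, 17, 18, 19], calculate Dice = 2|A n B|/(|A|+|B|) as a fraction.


A intersect B = []
|A intersect B| = 0
|A| = 3, |B| = 8
Dice = 2*0 / (3+8)
= 0 / 11 = 0

0


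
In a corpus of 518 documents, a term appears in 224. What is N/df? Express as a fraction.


IDF ratio = N / df
= 518 / 224
= 37/16

37/16


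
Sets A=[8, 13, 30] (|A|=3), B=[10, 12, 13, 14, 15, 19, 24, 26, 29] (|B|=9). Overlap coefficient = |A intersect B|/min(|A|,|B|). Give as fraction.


A intersect B = [13]
|A intersect B| = 1
min(|A|, |B|) = min(3, 9) = 3
Overlap = 1 / 3 = 1/3

1/3


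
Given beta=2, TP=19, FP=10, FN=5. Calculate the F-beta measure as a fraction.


P = TP/(TP+FP) = 19/29 = 19/29
R = TP/(TP+FN) = 19/24 = 19/24
beta^2 = 2^2 = 4
(1 + beta^2) = 5
Numerator = (1+beta^2)*P*R = 1805/696
Denominator = beta^2*P + R = 76/29 + 19/24 = 2375/696
F_beta = 19/25

19/25


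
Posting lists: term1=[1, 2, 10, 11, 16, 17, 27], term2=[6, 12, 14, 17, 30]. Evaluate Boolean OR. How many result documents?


Boolean OR: find union of posting lists
term1 docs: [1, 2, 10, 11, 16, 17, 27]
term2 docs: [6, 12, 14, 17, 30]
Union: [1, 2, 6, 10, 11, 12, 14, 16, 17, 27, 30]
|union| = 11

11


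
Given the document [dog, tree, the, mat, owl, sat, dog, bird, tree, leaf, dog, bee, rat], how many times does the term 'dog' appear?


Document has 13 words
Scanning for 'dog':
Found at positions: [0, 6, 10]
Count = 3

3


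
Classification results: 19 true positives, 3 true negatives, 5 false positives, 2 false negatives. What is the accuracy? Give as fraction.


Accuracy = (TP + TN) / (TP + TN + FP + FN)
TP + TN = 19 + 3 = 22
Total = 19 + 3 + 5 + 2 = 29
Accuracy = 22 / 29 = 22/29

22/29


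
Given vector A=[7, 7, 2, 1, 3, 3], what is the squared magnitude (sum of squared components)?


|A|^2 = sum of squared components
A[0]^2 = 7^2 = 49
A[1]^2 = 7^2 = 49
A[2]^2 = 2^2 = 4
A[3]^2 = 1^2 = 1
A[4]^2 = 3^2 = 9
A[5]^2 = 3^2 = 9
Sum = 49 + 49 + 4 + 1 + 9 + 9 = 121

121


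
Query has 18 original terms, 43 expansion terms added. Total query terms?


Original terms: 18
Expansion terms: 43
Total = 18 + 43 = 61

61


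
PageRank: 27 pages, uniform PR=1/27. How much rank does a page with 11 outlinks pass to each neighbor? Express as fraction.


Initial PR = 1/27 = 1/27
Outlinks = 11
Contribution per link = PR / outlinks
= 1/27 / 11
= 1/297

1/297


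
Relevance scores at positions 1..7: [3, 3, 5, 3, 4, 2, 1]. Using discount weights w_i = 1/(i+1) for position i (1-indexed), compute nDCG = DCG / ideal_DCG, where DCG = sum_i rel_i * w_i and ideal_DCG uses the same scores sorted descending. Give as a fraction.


Position discount weights w_i = 1/(i+1) for i=1..7:
Weights = [1/2, 1/3, 1/4, 1/5, 1/6, 1/7, 1/8]
Actual relevance: [3, 3, 5, 3, 4, 2, 1]
DCG = 3/2 + 3/3 + 5/4 + 3/5 + 4/6 + 2/7 + 1/8 = 4559/840
Ideal relevance (sorted desc): [5, 4, 3, 3, 3, 2, 1]
Ideal DCG = 5/2 + 4/3 + 3/4 + 3/5 + 3/6 + 2/7 + 1/8 = 5119/840
nDCG = DCG / ideal_DCG = 4559/840 / 5119/840 = 4559/5119

4559/5119


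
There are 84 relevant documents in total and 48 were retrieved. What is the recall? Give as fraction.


Recall = retrieved_relevant / total_relevant
= 48 / 84
= 48 / (48 + 36)
= 4/7

4/7


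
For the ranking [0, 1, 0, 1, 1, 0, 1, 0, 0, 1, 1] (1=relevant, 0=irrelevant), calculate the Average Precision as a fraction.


Computing P@k for each relevant position:
Position 1: not relevant
Position 2: relevant, P@2 = 1/2 = 1/2
Position 3: not relevant
Position 4: relevant, P@4 = 2/4 = 1/2
Position 5: relevant, P@5 = 3/5 = 3/5
Position 6: not relevant
Position 7: relevant, P@7 = 4/7 = 4/7
Position 8: not relevant
Position 9: not relevant
Position 10: relevant, P@10 = 5/10 = 1/2
Position 11: relevant, P@11 = 6/11 = 6/11
Sum of P@k = 1/2 + 1/2 + 3/5 + 4/7 + 1/2 + 6/11 = 2477/770
AP = 2477/770 / 6 = 2477/4620

2477/4620


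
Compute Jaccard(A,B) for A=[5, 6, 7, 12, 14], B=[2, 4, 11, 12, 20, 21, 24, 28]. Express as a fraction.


A intersect B = [12]
|A intersect B| = 1
A union B = [2, 4, 5, 6, 7, 11, 12, 14, 20, 21, 24, 28]
|A union B| = 12
Jaccard = 1/12 = 1/12

1/12


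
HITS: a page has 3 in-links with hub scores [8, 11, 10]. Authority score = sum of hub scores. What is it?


Authority = sum of hub scores of in-linkers
In-link 1: hub score = 8
In-link 2: hub score = 11
In-link 3: hub score = 10
Authority = 8 + 11 + 10 = 29

29


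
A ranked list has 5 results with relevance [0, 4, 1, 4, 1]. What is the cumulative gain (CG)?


Cumulative Gain = sum of relevance scores
Position 1: rel=0, running sum=0
Position 2: rel=4, running sum=4
Position 3: rel=1, running sum=5
Position 4: rel=4, running sum=9
Position 5: rel=1, running sum=10
CG = 10

10


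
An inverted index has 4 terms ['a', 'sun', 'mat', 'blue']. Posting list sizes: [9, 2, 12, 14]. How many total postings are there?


Summing posting list sizes:
'a': 9 postings
'sun': 2 postings
'mat': 12 postings
'blue': 14 postings
Total = 9 + 2 + 12 + 14 = 37

37


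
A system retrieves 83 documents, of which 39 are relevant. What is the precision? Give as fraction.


Precision = relevant_retrieved / total_retrieved
= 39 / 83
= 39 / (39 + 44)
= 39/83

39/83


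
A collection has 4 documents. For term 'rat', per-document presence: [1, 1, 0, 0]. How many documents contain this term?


Checking each document for 'rat':
Doc 1: present
Doc 2: present
Doc 3: absent
Doc 4: absent
df = sum of presences = 1 + 1 + 0 + 0 = 2

2


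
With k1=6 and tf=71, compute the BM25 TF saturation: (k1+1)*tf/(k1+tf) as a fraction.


BM25 TF component = (k1+1)*tf / (k1+tf)
k1 = 6, tf = 71
Numerator = (6+1)*71 = 497
Denominator = 6 + 71 = 77
= 497/77 = 71/11

71/11


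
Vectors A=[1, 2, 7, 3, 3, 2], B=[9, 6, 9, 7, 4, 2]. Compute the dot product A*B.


Dot product = sum of element-wise products
A[0]*B[0] = 1*9 = 9
A[1]*B[1] = 2*6 = 12
A[2]*B[2] = 7*9 = 63
A[3]*B[3] = 3*7 = 21
A[4]*B[4] = 3*4 = 12
A[5]*B[5] = 2*2 = 4
Sum = 9 + 12 + 63 + 21 + 12 + 4 = 121

121


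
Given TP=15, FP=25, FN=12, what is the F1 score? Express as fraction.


F1 = 2 * P * R / (P + R)
P = TP/(TP+FP) = 15/40 = 3/8
R = TP/(TP+FN) = 15/27 = 5/9
2 * P * R = 2 * 3/8 * 5/9 = 5/12
P + R = 3/8 + 5/9 = 67/72
F1 = 5/12 / 67/72 = 30/67

30/67


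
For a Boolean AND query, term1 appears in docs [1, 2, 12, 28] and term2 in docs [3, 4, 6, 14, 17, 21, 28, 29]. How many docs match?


Boolean AND: find intersection of posting lists
term1 docs: [1, 2, 12, 28]
term2 docs: [3, 4, 6, 14, 17, 21, 28, 29]
Intersection: [28]
|intersection| = 1

1


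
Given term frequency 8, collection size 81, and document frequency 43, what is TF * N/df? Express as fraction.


TF * (N/df)
= 8 * (81/43)
= 8 * 81/43
= 648/43

648/43


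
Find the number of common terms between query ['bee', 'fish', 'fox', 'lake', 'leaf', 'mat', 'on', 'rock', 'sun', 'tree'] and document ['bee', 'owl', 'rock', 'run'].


Query terms: ['bee', 'fish', 'fox', 'lake', 'leaf', 'mat', 'on', 'rock', 'sun', 'tree']
Document terms: ['bee', 'owl', 'rock', 'run']
Common terms: ['bee', 'rock']
Overlap count = 2

2


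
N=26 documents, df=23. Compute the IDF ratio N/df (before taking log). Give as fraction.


IDF ratio = N / df
= 26 / 23
= 26/23

26/23


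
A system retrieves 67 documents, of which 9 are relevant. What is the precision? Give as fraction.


Precision = relevant_retrieved / total_retrieved
= 9 / 67
= 9 / (9 + 58)
= 9/67

9/67


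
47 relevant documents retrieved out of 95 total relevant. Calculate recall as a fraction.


Recall = retrieved_relevant / total_relevant
= 47 / 95
= 47 / (47 + 48)
= 47/95

47/95


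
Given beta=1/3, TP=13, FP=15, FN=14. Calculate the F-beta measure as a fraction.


P = TP/(TP+FP) = 13/28 = 13/28
R = TP/(TP+FN) = 13/27 = 13/27
beta^2 = 1/3^2 = 1/9
(1 + beta^2) = 10/9
Numerator = (1+beta^2)*P*R = 845/3402
Denominator = beta^2*P + R = 13/252 + 13/27 = 403/756
F_beta = 130/279

130/279


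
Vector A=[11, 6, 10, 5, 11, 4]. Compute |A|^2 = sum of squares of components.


|A|^2 = sum of squared components
A[0]^2 = 11^2 = 121
A[1]^2 = 6^2 = 36
A[2]^2 = 10^2 = 100
A[3]^2 = 5^2 = 25
A[4]^2 = 11^2 = 121
A[5]^2 = 4^2 = 16
Sum = 121 + 36 + 100 + 25 + 121 + 16 = 419

419


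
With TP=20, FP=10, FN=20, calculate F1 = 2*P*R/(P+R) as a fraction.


F1 = 2 * P * R / (P + R)
P = TP/(TP+FP) = 20/30 = 2/3
R = TP/(TP+FN) = 20/40 = 1/2
2 * P * R = 2 * 2/3 * 1/2 = 2/3
P + R = 2/3 + 1/2 = 7/6
F1 = 2/3 / 7/6 = 4/7

4/7


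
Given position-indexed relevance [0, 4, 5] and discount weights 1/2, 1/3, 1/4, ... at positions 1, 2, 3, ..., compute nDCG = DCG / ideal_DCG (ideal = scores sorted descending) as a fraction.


Position discount weights w_i = 1/(i+1) for i=1..3:
Weights = [1/2, 1/3, 1/4]
Actual relevance: [0, 4, 5]
DCG = 0/2 + 4/3 + 5/4 = 31/12
Ideal relevance (sorted desc): [5, 4, 0]
Ideal DCG = 5/2 + 4/3 + 0/4 = 23/6
nDCG = DCG / ideal_DCG = 31/12 / 23/6 = 31/46

31/46


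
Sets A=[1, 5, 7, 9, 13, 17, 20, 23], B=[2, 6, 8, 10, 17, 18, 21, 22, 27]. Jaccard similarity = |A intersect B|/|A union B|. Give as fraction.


A intersect B = [17]
|A intersect B| = 1
A union B = [1, 2, 5, 6, 7, 8, 9, 10, 13, 17, 18, 20, 21, 22, 23, 27]
|A union B| = 16
Jaccard = 1/16 = 1/16

1/16
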